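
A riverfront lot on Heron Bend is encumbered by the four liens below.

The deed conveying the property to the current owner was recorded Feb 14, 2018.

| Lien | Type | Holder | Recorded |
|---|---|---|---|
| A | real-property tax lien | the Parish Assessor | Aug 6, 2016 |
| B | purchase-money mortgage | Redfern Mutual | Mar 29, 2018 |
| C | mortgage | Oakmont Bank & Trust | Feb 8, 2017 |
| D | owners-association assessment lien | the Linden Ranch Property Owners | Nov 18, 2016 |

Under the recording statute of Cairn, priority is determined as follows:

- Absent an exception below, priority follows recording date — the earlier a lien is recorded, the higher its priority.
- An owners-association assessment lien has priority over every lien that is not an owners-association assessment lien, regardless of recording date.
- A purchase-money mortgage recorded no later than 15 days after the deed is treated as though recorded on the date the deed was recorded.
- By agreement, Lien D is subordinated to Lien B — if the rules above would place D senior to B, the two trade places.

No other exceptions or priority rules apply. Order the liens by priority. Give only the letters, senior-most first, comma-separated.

Effective dates after the stated exceptions: B was recorded 43 days after the deed — beyond 15 days — so no relation-back applies.
D is an owners-association assessment lien and takes priority over every other lien.
Remaining liens by effective date: A (Aug 6, 2016), C (Feb 8, 2017), B (Mar 29, 2018).
The subordination applies — D was senior to B — so D and B swap.

B, A, C, D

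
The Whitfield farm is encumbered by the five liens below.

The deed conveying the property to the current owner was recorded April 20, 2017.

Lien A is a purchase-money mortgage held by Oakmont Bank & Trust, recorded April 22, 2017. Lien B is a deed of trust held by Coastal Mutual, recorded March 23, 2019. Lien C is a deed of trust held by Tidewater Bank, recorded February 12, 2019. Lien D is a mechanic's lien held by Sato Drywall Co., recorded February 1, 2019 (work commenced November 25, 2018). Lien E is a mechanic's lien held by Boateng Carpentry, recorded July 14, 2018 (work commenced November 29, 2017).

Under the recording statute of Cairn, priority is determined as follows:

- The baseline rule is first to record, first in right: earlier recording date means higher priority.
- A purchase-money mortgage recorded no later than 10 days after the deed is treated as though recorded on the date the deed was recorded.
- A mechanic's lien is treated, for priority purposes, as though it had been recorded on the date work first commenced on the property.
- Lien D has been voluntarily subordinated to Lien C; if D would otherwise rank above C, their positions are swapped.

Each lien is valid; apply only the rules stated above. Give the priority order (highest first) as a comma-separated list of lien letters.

A, E, C, D, B

Effective dates: A relates back to the deed date April 20, 2017; D is treated as recorded November 25, 2018, the work-commencement date; E is treated as recorded November 29, 2017, the work-commencement date.
Ordering by effective date: A (April 20, 2017), E (November 29, 2017), D (November 25, 2018), C (February 12, 2019), B (March 23, 2019).
The subordination applies — D was senior to C — so D and C swap.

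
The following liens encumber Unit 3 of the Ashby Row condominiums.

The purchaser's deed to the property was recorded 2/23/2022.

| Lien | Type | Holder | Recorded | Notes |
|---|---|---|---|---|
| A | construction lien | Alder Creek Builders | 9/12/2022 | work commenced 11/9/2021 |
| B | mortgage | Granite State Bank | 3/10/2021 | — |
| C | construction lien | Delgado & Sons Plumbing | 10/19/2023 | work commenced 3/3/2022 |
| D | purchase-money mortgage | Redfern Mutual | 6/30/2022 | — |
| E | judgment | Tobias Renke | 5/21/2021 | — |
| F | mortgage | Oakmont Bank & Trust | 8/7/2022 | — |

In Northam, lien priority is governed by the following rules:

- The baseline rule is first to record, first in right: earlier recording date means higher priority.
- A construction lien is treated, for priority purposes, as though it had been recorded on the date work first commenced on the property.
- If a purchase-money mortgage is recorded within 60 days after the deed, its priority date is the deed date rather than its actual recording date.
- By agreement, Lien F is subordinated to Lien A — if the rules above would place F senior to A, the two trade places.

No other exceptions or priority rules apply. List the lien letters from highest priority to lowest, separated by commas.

B, E, A, C, D, F

First, effective dates: A relates back to 11/9/2021 (work commenced); C's effective date is 3/3/2022, when work began; D was recorded 127 days after the deed — beyond 60 days — so no relation-back applies.
Sorted by effective date: B (3/10/2021), E (5/21/2021), A (11/9/2021), C (3/3/2022), D (6/30/2022), F (8/7/2022).
F is already junior to A, so the subordination agreement changes nothing.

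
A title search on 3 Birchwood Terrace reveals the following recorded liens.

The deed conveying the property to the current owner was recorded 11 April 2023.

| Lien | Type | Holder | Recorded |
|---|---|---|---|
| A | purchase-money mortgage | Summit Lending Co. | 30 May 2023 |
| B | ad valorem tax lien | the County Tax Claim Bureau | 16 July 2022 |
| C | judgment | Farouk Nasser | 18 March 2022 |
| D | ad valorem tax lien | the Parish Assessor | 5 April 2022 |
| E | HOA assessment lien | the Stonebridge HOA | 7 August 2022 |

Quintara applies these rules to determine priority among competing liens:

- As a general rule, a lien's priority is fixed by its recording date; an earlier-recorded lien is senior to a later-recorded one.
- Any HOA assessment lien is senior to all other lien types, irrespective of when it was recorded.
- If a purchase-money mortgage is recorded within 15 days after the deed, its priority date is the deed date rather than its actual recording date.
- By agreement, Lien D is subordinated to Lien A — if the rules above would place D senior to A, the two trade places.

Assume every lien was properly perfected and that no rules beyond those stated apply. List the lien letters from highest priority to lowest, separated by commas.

E, C, A, B, D

Effective dates: A was recorded 49 days after the deed, outside the 15-day window, so it keeps its recording date.
E is an HOA assessment lien, so it outranks all other liens regardless of date.
The other liens, earliest effective date first: C (18 March 2022), D (5 April 2022), B (16 July 2022), A (30 May 2023).
D is senior to A before the subordination, so the two trade places.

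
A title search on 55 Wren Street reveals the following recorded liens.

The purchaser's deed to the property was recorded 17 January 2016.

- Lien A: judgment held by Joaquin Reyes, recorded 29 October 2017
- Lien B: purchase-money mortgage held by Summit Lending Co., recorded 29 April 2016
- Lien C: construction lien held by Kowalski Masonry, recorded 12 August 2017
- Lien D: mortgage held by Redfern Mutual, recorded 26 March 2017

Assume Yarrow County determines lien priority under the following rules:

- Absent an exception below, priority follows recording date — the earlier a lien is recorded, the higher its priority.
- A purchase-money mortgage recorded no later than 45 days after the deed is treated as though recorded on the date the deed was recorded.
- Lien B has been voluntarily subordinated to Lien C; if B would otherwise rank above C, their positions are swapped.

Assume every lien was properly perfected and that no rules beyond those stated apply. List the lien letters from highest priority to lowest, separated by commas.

C, D, B, A

Adjusting effective dates: B was recorded 103 days after the deed — beyond 45 days — so no relation-back applies.
Ordering by effective date: B (29 April 2016), D (26 March 2017), C (12 August 2017), A (29 October 2017).
B would otherwise be senior to C, so under the subordination agreement B and C exchange positions.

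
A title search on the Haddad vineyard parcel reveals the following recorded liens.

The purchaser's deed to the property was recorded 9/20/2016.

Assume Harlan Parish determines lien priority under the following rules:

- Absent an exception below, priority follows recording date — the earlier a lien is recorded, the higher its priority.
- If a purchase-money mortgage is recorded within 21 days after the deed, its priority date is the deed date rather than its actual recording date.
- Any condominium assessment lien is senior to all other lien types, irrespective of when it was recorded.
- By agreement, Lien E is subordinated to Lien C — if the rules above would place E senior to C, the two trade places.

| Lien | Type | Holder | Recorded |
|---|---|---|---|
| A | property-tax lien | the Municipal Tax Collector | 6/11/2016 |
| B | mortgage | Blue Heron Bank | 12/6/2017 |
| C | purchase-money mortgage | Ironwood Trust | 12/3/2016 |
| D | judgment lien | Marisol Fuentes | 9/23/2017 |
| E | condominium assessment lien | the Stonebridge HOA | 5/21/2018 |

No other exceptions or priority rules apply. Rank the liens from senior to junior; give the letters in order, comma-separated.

C, A, E, D, B

Adjusting effective dates: C was recorded 74 days after the deed, outside the 21-day window, so it keeps its recording date.
As a condominium assessment lien, E is senior to every other lien.
Among the remaining liens, by effective date: A (6/11/2016), C (12/3/2016), D (9/23/2017), B (12/6/2017).
The subordination applies — E was senior to C — so E and C swap.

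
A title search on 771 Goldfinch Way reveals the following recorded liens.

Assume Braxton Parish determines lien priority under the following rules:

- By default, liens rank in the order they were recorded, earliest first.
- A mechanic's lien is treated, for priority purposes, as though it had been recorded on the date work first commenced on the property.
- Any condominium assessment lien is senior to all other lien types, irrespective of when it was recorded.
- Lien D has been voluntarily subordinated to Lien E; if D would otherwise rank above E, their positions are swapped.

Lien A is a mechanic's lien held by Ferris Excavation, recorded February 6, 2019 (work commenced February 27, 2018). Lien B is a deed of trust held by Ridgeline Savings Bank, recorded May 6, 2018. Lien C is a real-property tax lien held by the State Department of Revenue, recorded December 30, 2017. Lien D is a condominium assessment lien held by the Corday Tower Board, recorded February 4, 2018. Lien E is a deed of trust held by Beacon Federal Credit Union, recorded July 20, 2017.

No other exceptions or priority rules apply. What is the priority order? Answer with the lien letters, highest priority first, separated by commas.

E, D, C, A, B

Adjusting effective dates: A's effective date is February 27, 2018, when work began.
D is a condominium assessment lien and takes priority over every other lien.
Ordering the rest by effective date: E (July 20, 2017), C (December 30, 2017), A (February 27, 2018), B (May 6, 2018).
D is senior to E before the subordination, so the two trade places.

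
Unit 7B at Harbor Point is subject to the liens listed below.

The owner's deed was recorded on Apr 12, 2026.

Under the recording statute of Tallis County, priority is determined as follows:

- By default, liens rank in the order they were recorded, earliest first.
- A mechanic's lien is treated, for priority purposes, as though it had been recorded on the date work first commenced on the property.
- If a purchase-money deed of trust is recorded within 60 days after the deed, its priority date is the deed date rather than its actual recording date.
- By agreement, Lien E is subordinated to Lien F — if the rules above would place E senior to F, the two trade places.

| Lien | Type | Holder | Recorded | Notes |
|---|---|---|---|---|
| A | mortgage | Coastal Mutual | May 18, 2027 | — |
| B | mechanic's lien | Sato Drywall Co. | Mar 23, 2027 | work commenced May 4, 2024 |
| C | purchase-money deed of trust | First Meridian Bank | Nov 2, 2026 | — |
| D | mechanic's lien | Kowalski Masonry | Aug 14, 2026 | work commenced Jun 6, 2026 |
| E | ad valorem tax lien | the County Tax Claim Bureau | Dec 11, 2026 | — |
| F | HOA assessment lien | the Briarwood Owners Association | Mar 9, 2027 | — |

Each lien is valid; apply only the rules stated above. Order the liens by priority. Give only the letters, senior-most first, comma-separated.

B, D, C, F, E, A

Effective dates after the stated exceptions: B's effective date is May 4, 2024, when work began; C was recorded 204 days after the deed, outside the 60-day window, so it keeps its recording date; D's effective date is Jun 6, 2026, when work began.
By effective date: B (May 4, 2024), D (Jun 6, 2026), C (Nov 2, 2026), E (Dec 11, 2026), F (Mar 9, 2027), A (May 18, 2027).
Because E would otherwise rank above F, the subordination swaps them.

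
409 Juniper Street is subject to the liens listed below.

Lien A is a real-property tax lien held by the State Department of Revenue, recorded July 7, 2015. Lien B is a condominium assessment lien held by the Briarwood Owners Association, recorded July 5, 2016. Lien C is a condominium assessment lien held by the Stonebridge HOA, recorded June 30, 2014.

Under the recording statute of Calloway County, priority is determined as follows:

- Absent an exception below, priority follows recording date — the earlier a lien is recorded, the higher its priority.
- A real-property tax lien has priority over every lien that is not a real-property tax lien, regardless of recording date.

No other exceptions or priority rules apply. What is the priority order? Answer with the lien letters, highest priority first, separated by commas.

As a real-property tax lien, A is senior to every other lien.
The other liens, earliest effective date first: C (June 30, 2014), B (July 5, 2016).

A, C, B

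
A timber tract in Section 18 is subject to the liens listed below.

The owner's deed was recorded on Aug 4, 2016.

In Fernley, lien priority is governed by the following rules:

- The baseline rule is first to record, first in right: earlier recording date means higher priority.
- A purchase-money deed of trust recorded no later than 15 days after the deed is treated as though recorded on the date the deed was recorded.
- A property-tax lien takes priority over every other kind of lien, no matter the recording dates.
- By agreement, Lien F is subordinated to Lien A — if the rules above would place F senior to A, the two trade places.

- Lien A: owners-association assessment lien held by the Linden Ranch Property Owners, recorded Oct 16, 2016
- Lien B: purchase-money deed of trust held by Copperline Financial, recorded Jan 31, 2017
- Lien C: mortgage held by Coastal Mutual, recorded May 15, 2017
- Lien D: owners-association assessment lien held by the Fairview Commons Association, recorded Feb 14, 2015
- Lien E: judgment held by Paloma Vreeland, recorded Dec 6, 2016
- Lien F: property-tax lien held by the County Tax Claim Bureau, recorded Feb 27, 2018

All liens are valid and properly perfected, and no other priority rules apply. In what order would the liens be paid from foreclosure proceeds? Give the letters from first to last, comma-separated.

A, D, F, E, B, C

Adjusting effective dates: B missed the 15-day window (180 days after the deed), so its recording date stands.
As a property-tax lien, F is senior to every other lien.
The other liens, earliest effective date first: D (Feb 14, 2015), A (Oct 16, 2016), E (Dec 6, 2016), B (Jan 31, 2017), C (May 15, 2017).
Because F would otherwise rank above A, the subordination swaps them.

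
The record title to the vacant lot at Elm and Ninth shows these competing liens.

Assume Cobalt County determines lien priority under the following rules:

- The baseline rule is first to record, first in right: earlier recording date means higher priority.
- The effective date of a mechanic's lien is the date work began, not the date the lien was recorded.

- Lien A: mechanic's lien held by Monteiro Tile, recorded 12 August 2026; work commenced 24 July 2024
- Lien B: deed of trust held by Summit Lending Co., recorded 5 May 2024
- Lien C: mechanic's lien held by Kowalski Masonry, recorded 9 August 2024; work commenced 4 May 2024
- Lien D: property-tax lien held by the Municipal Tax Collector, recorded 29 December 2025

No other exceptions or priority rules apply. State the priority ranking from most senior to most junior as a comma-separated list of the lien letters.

C, B, A, D

Effective dates: A's effective date is 24 July 2024, when work began; C is treated as recorded 4 May 2024, the work-commencement date.
By effective date: C (4 May 2024), B (5 May 2024), A (24 July 2024), D (29 December 2025).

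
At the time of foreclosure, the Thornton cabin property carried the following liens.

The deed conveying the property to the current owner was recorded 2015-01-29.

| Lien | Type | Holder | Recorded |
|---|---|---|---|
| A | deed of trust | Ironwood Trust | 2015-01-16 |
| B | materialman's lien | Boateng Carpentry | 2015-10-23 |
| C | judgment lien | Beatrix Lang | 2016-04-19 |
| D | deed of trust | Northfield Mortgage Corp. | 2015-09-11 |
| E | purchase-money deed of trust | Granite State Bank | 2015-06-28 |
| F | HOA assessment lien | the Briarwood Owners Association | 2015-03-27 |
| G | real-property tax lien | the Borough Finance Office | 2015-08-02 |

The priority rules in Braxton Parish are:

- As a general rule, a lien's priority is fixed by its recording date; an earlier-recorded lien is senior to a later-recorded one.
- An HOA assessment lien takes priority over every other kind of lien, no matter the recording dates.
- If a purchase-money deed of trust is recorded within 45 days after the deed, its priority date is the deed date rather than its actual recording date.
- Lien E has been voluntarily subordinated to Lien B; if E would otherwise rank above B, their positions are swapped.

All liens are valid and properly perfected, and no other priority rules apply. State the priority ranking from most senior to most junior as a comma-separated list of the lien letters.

F, A, B, G, D, E, C

Effective dates after the stated exceptions: E missed the 45-day window (150 days after the deed), so its recording date stands.
F is an HOA assessment lien, so it outranks all other liens regardless of date.
Among the remaining liens, by effective date: A (2015-01-16), E (2015-06-28), G (2015-08-02), D (2015-09-11), B (2015-10-23), C (2016-04-19).
E is senior to B before the subordination, so the two trade places.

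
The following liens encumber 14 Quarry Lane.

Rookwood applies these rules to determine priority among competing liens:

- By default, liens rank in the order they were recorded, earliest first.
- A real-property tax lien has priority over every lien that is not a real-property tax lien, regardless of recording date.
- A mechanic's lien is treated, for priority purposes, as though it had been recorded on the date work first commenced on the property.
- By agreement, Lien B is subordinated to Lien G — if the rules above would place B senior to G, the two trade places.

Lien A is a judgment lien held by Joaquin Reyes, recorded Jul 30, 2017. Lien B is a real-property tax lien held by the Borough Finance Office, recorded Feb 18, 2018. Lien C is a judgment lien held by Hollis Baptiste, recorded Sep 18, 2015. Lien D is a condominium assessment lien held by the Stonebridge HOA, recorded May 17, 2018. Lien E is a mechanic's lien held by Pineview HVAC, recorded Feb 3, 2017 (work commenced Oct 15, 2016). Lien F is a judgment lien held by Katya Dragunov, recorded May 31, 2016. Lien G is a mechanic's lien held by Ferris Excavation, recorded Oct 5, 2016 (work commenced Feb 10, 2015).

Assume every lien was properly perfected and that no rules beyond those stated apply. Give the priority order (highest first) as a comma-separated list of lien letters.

Effective dates: E is treated as recorded Oct 15, 2016, the work-commencement date; G's effective date is Feb 10, 2015, when work began.
As a real-property tax lien, B is senior to every other lien.
Ordering the rest by effective date: G (Feb 10, 2015), C (Sep 18, 2015), F (May 31, 2016), E (Oct 15, 2016), A (Jul 30, 2017), D (May 17, 2018).
B would otherwise be senior to G, so under the subordination agreement B and G exchange positions.

G, B, C, F, E, A, D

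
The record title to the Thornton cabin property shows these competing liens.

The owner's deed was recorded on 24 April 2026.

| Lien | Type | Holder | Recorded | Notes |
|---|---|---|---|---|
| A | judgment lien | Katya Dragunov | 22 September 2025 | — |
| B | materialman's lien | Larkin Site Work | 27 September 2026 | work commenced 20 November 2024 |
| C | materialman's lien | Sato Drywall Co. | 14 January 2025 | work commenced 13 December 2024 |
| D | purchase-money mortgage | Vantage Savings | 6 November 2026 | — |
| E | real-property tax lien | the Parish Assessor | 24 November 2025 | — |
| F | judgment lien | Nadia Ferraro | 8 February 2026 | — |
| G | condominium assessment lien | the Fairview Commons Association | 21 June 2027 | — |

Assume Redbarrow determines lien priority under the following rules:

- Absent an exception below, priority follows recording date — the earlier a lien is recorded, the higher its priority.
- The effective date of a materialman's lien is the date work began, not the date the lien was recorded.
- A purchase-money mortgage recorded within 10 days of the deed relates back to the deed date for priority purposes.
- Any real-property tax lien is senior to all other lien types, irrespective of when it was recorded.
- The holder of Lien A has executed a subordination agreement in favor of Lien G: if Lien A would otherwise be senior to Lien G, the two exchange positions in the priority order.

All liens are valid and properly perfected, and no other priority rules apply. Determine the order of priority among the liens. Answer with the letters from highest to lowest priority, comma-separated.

E, B, C, G, F, D, A

Effective dates: B's effective date is 20 November 2024, when work began; C is treated as recorded 13 December 2024, the work-commencement date; D missed the 10-day window (196 days after the deed), so its recording date stands.
As a real-property tax lien, E is senior to every other lien.
Remaining liens by effective date: B (20 November 2024), C (13 December 2024), A (22 September 2025), F (8 February 2026), D (6 November 2026), G (21 June 2027).
The subordination applies — A was senior to G — so A and G swap.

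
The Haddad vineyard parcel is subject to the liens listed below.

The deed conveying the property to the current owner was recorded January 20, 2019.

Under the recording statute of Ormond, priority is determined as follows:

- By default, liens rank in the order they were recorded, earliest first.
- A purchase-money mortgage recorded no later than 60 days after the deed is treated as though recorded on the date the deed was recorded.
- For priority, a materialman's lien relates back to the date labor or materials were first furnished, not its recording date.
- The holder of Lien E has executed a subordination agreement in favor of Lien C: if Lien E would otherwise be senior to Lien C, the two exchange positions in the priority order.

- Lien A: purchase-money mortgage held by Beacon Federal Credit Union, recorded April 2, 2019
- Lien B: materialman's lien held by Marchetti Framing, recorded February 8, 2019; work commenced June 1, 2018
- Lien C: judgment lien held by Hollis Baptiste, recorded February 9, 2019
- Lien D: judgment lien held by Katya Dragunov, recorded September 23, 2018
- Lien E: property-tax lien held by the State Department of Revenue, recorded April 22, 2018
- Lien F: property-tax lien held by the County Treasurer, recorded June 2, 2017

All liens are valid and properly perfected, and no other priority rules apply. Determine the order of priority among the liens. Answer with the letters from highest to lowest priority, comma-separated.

F, C, B, D, E, A

Effective dates after the stated exceptions: A missed the 60-day window (72 days after the deed), so its recording date stands; B's effective date is June 1, 2018, when work began.
Sorted by effective date: F (June 2, 2017), E (April 22, 2018), B (June 1, 2018), D (September 23, 2018), C (February 9, 2019), A (April 2, 2019).
E is senior to C before the subordination, so the two trade places.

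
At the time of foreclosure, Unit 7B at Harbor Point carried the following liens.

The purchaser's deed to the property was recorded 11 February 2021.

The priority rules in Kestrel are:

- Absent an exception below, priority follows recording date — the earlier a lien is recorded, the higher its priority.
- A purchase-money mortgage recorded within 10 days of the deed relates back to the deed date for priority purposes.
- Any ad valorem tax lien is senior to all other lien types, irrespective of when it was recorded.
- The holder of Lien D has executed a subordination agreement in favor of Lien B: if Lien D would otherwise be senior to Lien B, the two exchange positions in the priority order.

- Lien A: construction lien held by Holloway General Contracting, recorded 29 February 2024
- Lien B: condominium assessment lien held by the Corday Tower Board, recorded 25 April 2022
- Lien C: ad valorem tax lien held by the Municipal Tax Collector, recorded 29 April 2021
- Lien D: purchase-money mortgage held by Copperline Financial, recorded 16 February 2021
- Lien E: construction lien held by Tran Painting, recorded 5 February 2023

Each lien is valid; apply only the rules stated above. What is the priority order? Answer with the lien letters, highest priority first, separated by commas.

C, B, D, E, A

Adjusting effective dates: D relates back to the deed date 11 February 2021.
C is an ad valorem tax lien and takes priority over every other lien.
Remaining liens by effective date: D (11 February 2021), B (25 April 2022), E (5 February 2023), A (29 February 2024).
D is senior to B before the subordination, so the two trade places.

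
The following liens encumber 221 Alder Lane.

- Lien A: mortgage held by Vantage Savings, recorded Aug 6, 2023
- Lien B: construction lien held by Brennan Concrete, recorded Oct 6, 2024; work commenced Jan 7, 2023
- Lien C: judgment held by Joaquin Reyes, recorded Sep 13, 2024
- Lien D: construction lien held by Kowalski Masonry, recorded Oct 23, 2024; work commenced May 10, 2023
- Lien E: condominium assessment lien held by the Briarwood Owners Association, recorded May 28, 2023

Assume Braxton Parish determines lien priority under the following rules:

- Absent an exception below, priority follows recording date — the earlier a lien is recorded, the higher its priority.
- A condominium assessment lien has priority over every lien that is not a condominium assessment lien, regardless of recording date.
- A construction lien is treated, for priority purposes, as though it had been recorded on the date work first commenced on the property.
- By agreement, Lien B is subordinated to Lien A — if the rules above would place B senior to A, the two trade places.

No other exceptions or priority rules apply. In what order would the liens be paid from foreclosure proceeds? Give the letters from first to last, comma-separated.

E, A, D, B, C

Adjusting effective dates: B is treated as recorded Jan 7, 2023, the work-commencement date; D is treated as recorded May 10, 2023, the work-commencement date.
As a condominium assessment lien, E is senior to every other lien.
The other liens, earliest effective date first: B (Jan 7, 2023), D (May 10, 2023), A (Aug 6, 2023), C (Sep 13, 2024).
B is senior to A before the subordination, so the two trade places.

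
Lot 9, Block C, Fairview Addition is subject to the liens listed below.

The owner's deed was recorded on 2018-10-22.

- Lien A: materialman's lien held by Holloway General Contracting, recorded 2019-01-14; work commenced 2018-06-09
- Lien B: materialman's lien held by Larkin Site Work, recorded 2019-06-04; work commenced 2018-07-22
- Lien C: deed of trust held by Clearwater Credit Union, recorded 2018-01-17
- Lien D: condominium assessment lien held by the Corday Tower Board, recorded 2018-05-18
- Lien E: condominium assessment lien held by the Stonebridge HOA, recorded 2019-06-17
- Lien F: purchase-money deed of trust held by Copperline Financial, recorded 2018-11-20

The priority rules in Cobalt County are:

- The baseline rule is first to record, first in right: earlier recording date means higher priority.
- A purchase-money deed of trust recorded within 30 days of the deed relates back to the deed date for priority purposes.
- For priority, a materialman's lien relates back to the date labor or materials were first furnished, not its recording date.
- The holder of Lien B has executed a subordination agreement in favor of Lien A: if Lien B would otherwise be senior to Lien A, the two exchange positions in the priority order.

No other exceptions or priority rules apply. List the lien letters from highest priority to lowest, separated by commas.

Adjusting effective dates: A's effective date is 2018-06-09, when work began; B relates back to 2018-07-22 (work commenced); F relates back to the deed date 2018-10-22.
By effective date, earliest first: C (2018-01-17), D (2018-05-18), A (2018-06-09), B (2018-07-22), F (2018-10-22), E (2019-06-17).
B already ranks below A; the subordination has no effect.

C, D, A, B, F, E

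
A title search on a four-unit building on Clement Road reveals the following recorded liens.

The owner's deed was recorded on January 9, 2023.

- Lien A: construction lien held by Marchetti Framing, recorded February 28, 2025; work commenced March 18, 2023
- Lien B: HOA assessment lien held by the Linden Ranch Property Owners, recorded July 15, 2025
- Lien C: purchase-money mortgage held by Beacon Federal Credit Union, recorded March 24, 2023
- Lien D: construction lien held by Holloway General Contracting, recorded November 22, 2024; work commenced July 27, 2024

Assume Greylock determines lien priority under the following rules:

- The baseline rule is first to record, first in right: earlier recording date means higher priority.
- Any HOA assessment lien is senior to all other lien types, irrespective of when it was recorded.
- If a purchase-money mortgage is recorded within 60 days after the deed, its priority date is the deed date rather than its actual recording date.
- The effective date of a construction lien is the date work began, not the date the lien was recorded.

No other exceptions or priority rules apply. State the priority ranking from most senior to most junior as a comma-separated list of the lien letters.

Effective dates: A relates back to March 18, 2023 (work commenced); C missed the 60-day window (74 days after the deed), so its recording date stands; D is treated as recorded July 27, 2024, the work-commencement date.
B, as an HOA assessment lien, has superpriority and ranks first.
The other liens, earliest effective date first: A (March 18, 2023), C (March 24, 2023), D (July 27, 2024).

B, A, C, D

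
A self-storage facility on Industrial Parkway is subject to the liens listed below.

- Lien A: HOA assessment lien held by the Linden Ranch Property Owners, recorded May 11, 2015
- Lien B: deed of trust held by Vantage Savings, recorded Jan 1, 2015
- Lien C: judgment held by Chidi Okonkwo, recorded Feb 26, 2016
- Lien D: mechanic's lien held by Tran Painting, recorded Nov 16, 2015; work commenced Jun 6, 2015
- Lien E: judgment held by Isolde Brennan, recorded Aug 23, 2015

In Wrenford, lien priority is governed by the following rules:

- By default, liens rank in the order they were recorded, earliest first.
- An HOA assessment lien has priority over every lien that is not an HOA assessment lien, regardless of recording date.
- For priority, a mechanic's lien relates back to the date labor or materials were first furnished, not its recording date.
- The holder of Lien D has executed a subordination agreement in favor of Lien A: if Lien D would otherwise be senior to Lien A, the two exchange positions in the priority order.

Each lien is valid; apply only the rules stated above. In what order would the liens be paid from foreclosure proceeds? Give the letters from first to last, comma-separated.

First, effective dates: D relates back to Jun 6, 2015 (work commenced).
A is an HOA assessment lien and takes priority over every other lien.
Ordering the rest by effective date: B (Jan 1, 2015), D (Jun 6, 2015), E (Aug 23, 2015), C (Feb 26, 2016).
Since D is not senior to A, the subordination leaves the order unchanged.

A, B, D, E, C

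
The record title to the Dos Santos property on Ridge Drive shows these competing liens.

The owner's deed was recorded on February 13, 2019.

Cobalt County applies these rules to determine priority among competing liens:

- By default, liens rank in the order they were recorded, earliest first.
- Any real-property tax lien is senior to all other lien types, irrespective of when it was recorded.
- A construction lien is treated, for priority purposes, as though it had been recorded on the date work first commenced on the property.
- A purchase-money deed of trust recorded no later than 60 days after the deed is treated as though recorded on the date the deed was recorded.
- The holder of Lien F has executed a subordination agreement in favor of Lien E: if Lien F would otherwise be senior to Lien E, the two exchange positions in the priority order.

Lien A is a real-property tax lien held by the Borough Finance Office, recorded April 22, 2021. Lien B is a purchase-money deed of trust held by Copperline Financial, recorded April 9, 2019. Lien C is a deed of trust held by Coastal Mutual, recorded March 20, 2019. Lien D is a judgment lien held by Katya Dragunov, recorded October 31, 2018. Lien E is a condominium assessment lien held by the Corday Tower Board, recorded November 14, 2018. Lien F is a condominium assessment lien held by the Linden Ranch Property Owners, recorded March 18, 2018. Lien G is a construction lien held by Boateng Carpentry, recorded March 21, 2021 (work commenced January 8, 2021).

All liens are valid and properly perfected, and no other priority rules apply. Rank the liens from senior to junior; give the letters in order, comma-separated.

Effective dates: B's effective date is the deed date, February 13, 2019; G relates back to January 8, 2021 (work commenced).
As a real-property tax lien, A is senior to every other lien.
Ordering the rest by effective date: F (March 18, 2018), D (October 31, 2018), E (November 14, 2018), B (February 13, 2019), C (March 20, 2019), G (January 8, 2021).
F is senior to E before the subordination, so the two trade places.

A, E, D, F, B, C, G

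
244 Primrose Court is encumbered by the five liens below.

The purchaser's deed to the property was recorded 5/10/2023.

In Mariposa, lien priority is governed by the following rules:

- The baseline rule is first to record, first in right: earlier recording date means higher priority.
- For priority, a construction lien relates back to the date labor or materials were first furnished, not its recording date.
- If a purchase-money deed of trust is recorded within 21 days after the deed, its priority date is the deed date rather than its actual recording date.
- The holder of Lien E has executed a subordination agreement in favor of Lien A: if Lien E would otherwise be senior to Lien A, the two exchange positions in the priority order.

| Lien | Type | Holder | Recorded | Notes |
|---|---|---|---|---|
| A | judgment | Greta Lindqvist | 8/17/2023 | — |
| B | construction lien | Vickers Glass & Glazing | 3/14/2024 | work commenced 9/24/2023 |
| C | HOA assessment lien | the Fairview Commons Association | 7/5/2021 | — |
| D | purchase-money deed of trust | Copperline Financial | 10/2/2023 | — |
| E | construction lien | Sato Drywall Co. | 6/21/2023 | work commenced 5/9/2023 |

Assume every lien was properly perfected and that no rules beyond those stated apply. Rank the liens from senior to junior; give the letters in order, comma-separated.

C, A, E, B, D

Effective dates: B's effective date is 9/24/2023, when work began; D missed the 21-day window (145 days after the deed), so its recording date stands; E relates back to 5/9/2023 (work commenced).
Ordering by effective date: C (7/5/2021), E (5/9/2023), A (8/17/2023), B (9/24/2023), D (10/2/2023).
E would otherwise be senior to A, so under the subordination agreement E and A exchange positions.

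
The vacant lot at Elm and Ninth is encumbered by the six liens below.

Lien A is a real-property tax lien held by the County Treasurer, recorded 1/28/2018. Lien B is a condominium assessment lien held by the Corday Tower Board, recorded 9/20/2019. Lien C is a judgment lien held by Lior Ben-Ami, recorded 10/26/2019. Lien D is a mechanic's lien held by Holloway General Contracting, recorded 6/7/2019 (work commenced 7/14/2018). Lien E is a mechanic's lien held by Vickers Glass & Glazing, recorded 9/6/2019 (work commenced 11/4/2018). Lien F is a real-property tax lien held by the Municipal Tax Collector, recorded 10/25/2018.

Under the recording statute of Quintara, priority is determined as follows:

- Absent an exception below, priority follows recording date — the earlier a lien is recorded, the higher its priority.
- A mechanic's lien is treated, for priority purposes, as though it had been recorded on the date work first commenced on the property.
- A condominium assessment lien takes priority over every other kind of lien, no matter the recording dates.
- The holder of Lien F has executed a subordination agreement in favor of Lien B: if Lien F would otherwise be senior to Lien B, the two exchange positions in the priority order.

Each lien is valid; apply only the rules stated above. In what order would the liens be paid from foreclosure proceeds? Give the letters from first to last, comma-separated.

First, effective dates: D is treated as recorded 7/14/2018, the work-commencement date; E is treated as recorded 11/4/2018, the work-commencement date.
B, as a condominium assessment lien, has superpriority and ranks first.
Ordering the rest by effective date: A (1/28/2018), D (7/14/2018), F (10/25/2018), E (11/4/2018), C (10/26/2019).
F already ranks below B; the subordination has no effect.

B, A, D, F, E, C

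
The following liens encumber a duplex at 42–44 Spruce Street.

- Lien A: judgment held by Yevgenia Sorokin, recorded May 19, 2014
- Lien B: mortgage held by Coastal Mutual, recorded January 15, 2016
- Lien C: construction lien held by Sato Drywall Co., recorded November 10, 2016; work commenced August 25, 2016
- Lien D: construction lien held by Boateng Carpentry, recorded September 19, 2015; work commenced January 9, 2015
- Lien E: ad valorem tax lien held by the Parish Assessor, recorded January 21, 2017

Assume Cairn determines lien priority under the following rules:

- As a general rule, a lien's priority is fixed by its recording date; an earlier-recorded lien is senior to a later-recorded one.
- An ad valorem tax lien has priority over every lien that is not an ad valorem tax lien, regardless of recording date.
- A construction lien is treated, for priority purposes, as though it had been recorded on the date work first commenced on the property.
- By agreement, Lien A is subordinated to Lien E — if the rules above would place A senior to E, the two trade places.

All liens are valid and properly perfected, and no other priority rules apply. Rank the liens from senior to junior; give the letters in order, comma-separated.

Effective dates after the stated exceptions: C's effective date is August 25, 2016, when work began; D is treated as recorded January 9, 2015, the work-commencement date.
E, as an ad valorem tax lien, has superpriority and ranks first.
Among the remaining liens, by effective date: A (May 19, 2014), D (January 9, 2015), B (January 15, 2016), C (August 25, 2016).
A is already junior to E, so the subordination agreement changes nothing.

E, A, D, B, C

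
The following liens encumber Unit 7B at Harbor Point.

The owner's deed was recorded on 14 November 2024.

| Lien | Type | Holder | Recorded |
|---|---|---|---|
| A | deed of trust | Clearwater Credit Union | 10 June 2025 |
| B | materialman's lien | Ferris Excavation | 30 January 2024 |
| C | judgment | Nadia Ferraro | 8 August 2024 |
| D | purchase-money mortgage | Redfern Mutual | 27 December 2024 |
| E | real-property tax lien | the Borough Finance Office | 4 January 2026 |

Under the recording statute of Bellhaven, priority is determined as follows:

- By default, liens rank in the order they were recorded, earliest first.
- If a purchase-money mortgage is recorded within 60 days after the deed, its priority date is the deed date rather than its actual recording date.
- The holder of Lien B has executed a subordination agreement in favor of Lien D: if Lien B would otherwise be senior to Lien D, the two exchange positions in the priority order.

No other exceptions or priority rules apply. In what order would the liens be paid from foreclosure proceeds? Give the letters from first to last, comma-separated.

Adjusting effective dates: D was recorded within the 60-day window, so its effective date is the deed date 14 November 2024.
Ordering by effective date: B (30 January 2024), C (8 August 2024), D (14 November 2024), A (10 June 2025), E (4 January 2026).
B would otherwise be senior to D, so under the subordination agreement B and D exchange positions.

D, C, B, A, E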